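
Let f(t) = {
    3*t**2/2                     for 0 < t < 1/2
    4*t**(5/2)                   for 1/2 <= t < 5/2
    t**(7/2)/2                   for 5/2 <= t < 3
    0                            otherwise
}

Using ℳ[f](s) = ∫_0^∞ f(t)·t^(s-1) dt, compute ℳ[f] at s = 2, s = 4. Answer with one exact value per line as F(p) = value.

F(2) = -sqrt(2)/36 + 3/128 + 243*sqrt(3)/11 + 81875*sqrt(10)/6336
F(4) = -sqrt(2)/208 + 1/256 + 546875*sqrt(10)/9984 + 729*sqrt(3)/5

split f at 1/2, 5/2: ℳ[f](s) collects 3 kernel integrals
on [0, 1/2): add ∫ 3*t**2/2·t^(s-1) dt
the [1/2, 5/2) slice contributes ∫ 4*t**(5/2)·t^(s-1) dt
on [5/2, 3) integrate f = t**(7/2)/2 against the kernel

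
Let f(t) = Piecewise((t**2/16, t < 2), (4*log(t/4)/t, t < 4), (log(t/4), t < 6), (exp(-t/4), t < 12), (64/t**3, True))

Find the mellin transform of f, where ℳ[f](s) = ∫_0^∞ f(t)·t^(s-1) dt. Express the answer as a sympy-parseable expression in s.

reversing the power substitution: t**4/16 on [0, sqrt(2)); 4*log(t**2/4)/t**2 on [sqrt(2), 2); log(t**2/4) on [2, sqrt(6)); …
the common scale on t comes off first: t**4 on [0, sqrt(2)/2); log(t**2)/t**2 on [sqrt(2)/2, 1); log(t**2) on [1, sqrt(6)/2); …
peel off the power substitution: t**2 on [0, 1/2); log(t)/t on [1/2, 1); log(t) on [1, 3/2); …
slice at 2, 4, 6, 12, transform all 5 pieces, and sum them
∫ over [0, 2) of t**2/16·t^(s-1) joins the sum
∫ over [2, 4) of 4*log(t/4)/t·t^(s-1) joins the sum
on [4, 6) integrate f = log(t/4) against the kernel
∫ exp(-t/4)·t^(s-1) over [6, 12)
segment [12, ∞) carries 64/t**3; integrate it

2**s*(108*2**s*s**2*(s - 3)*(s + 2)*(s**2 - 2*s + 1)*uppergamma(s, 3/2) - 108*2**s*s**2*(s - 3)*(s + 2)*(s**2 - 2*s + 1)*uppergamma(s, 3) - 108*2**s*s**2*(s - 3)*(s + 2) + 108*2**s*(s - 3)*(s + 2)*(s**2 - 2*s + 1) - 108*3**s*s*(s - 3)*(s + 2)*(s**2 - 2*s + 1)*log(2) + 108*3**s*s*(s - 3)*(s + 2)*(s**2 - 2*s + 1)*log(3) - 108*3**s*(s - 3)*(s + 2)*(s**2 - 2*s + 1) - 4*6**s*s**2*(s + 2)*(s**2 - 2*s + 1) + 216*s**3*(s - 3)*(s + 2)*log(2) - 216*s**2*(s - 3)*(s + 2)*log(2) + 216*s**2*(s - 3)*(s + 2) + 27*s**2*(s - 3)*(s**2 - 2*s + 1))/(108*s**2*(s - 3)*(s + 2)*(s**2 - 2*s + 1))
  -2 < Re(s) < 3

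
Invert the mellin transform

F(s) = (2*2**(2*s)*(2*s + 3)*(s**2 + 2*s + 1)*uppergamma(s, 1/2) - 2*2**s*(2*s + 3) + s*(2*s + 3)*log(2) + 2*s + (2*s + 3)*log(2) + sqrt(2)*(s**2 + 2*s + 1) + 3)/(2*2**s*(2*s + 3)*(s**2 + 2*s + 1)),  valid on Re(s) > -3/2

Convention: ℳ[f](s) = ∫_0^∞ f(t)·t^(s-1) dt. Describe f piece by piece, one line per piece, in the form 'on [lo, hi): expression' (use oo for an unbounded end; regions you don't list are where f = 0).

on [0, 1/2): t**(3/2)
on [1/2, 1): t*log(t)
on [1, oo): exp(-t/2)

slice at 1/2, 1, transform all 3 pieces, and sum them
over [0, 1/2), the kernel integral of t**(3/2) enters the sum
for t in [1/2, 1): the term is ∫ t*log(t)·t^(s-1)
∫ exp(-t/2)·t^(s-1) over [1, ∞)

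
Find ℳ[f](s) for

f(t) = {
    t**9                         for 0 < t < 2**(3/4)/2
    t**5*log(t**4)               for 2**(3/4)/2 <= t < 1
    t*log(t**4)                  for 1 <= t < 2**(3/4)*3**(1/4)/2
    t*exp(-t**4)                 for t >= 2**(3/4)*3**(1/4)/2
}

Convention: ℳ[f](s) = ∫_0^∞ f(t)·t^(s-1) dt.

the power substitution comes off first: t**(9/2) on [0, sqrt(2)/2); t**(5/2)*log(t**2) on [sqrt(2)/2, 1); sqrt(t)*log(t**2) on [1, sqrt(6)/2); …
undo the shared t-power: t**4 on [0, sqrt(2)/2); t**2*log(t**2) on [sqrt(2)/2, 1); log(t**2) on [1, sqrt(6)/2); …
back out the power substitution: t**2 on [0, 1/2); t*log(t) on [1/2, 1); log(t) on [1, 3/2); …
integrate the 4 segments split at 2**(3/4)/2, 1, 2**(3/4)*3**(1/4)/2, then add the results
over [0, 2**(3/4)/2), the kernel integral of t**9 enters the sum
on [2**(3/4)/2, 1): add ∫ t**5*log(t**4)·t^(s-1) dt
∫ over [1, 2**(3/4)*3**(1/4)/2) of t*log(t**4)·t^(s-1) joins the sum
over [2**(3/4)*3**(1/4)/2, ∞), the kernel integral of t*exp(-t**4) enters the sum

2**(-s/4 - 9/4)*(2**(s/4 + 1/4)*(s + 1)**2*(s + 9)*(8*s + (s + 1)**2 + 24)*uppergamma(s/4 + 1/4, 3/2) + 2**(s/4 + 17/4)*(-s - 9)*(s + 1)**2 + 2**(s/4 + 17/4)*(s + 9)*(8*s + (s + 1)**2 + 24) + 3**(s/4 + 1/4)*(s + 1)*(s + 9)*(-4*log(2) + 4*log(3))*(8*s + (s + 1)**2 + 24) - 16*3**(s/4 + 1/4)*(s + 9)*(8*s + (s + 1)**2 + 24) + (s + 1)**3*(s + 9)*log(4) + 8*(s + 1)**2*(s + 9)*log(2) + (s + 1)**2*(8*s + 72) + (s + 1)**2*(8*s + (s + 1)**2 + 24))/((s + 1)**2*(s + 9)*(8*s + (s + 1)**2 + 24))
  Re(s) > -9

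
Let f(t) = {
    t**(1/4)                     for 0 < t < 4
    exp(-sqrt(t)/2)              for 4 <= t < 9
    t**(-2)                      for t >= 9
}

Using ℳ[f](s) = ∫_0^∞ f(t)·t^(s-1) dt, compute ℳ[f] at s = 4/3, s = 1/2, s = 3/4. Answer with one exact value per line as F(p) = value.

F(4/3) = -8*2**(2/3)*uppergamma(8/3, 3/2) + 3**(2/3)/6 + 96*2**(1/6)/19 + 8*2**(2/3)*uppergamma(8/3, 1)
F(1/2) = -4*exp(-3/2) + 2/81 + 4*exp(-1) + 8*sqrt(2)/3
F(3/4) = -4*sqrt(3)*exp(-3/2) - 2*sqrt(2)*sqrt(pi)*erfc(sqrt(6)/2) + 4*sqrt(3)/135 + 2*sqrt(2)*sqrt(pi)*erfc(1) + 4*sqrt(2)*exp(-1) + 4

strip the power substitution: sqrt(t) on [0, 2); exp(-t/2) on [2, 3); t**(-4) on [3, ∞)
the 3 pieces separated at 4, 9 each add one integral
on [0, 4): add ∫ t**(1/4)·t^(s-1) dt
for t in [4, 9): the term is ∫ exp(-sqrt(t)/2)·t^(s-1)
segment [9, ∞) carries t**(-2); integrate it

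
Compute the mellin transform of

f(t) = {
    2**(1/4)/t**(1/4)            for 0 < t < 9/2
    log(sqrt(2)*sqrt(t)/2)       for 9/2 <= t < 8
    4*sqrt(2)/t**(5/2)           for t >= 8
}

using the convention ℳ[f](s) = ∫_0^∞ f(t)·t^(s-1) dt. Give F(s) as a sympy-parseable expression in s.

2**s*2**(1 - 2*s)*(32*2**(4*s - 2)*(2*s - 5)*(2*s - 1)*(4*s - 1)*log(2) - 32*2**(4*s - 2)*(2*s - 5)*(4*s - 1) + 32*2**(4*s - 2)*(2*s - 5)*(4*s - 1)*log(2) - 2**(4*s - 2)*(4*s - 1)*(4*s + (2*s - 1)**2 - 1) - 24*3**(2*s - 1)*(2*s - 5)*(2*s - 1)*(4*s - 1)*log(3) + 24*3**(2*s - 1)*(2*s - 5)*(2*s - 1)*(4*s - 1)*log(2) - 24*3**(2*s - 1)*(2*s - 5)*(4*s - 1)*log(3) + 24*3**(2*s - 1)*(2*s - 5)*(4*s - 1)*log(2) + 24*3**(2*s - 1)*(2*s - 5)*(4*s - 1) + 16*3**(2*s - 1)*sqrt(6)*(2*s - 5)*(4*s + (2*s - 1)**2 - 1))/(8*(2*s - 5)*(4*s - 1)*(4*s + (2*s - 1)**2 - 1))
  1/4 < Re(s) < 5/2

peel off the common scale on t: t**(-1/4) on [0, 9/4); log(sqrt(t)) on [9/4, 4); t**(-5/2) on [4, ∞)
remove the power substitution first: 1/sqrt(t) on [0, 3/2); log(t) on [3/2, 2); t**(-5) on [2, ∞)
back out the shared t-power: sqrt(t) on [0, 3/2); t*log(t) on [3/2, 2); t**(-4) on [2, ∞)
slice at 9/2, 8, transform all 3 pieces, and sum them
on [0, 9/2) integrate f = 2**(1/4)/t**(1/4) against the kernel
[9/2, 8) adds the kernel integral of log(sqrt(2)*sqrt(t)/2)
piece [8, ∞): integrate 4*sqrt(2)/t**(5/2) against the kernel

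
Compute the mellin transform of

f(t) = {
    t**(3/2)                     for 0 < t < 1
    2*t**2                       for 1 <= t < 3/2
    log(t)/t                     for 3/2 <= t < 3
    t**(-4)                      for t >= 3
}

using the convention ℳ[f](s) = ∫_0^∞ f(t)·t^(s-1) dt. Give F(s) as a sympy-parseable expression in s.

(324*2**s*(s - 4)*(s + 2)*(s**2 - 2*s + 1) - 324*2**s*(s - 4)*(2*s + 3)*(s**2 - 2*s + 1) - 108*3**s*s*(s - 4)*(s + 2)*(2*s + 3)*log(3) + 108*3**s*s*(s - 4)*(s + 2)*(2*s + 3)*log(2) - 108*3**s*(s - 4)*(s + 2)*(2*s + 3)*log(2) + 108*3**s*(s - 4)*(s + 2)*(2*s + 3) + 108*3**s*(s - 4)*(s + 2)*(2*s + 3)*log(3) + 729*3**s*(s - 4)*(2*s + 3)*(s**2 - 2*s + 1) + 54*6**s*s*(s - 4)*(s + 2)*(2*s + 3)*log(3) - 54*6**s*(s - 4)*(s + 2)*(2*s + 3)*log(3) - 54*6**s*(s - 4)*(s + 2)*(2*s + 3) - 2*6**s*(s + 2)*(2*s + 3)*(s**2 - 2*s + 1))/(162*2**s*(s - 4)*(s + 2)*(2*s + 3)*(s**2 - 2*s + 1))
  -3/2 < Re(s) < 4

slice at 1, 3/2, 3, transform all 4 pieces, and sum them
∫ over [0, 1) of t**(3/2)·t^(s-1) joins the sum
the [1, 3/2) slice contributes ∫ 2*t**2·t^(s-1) dt
[3/2, 3) adds the kernel integral of log(t)/t
segment 3 to ∞ holds t**(-4); add its integral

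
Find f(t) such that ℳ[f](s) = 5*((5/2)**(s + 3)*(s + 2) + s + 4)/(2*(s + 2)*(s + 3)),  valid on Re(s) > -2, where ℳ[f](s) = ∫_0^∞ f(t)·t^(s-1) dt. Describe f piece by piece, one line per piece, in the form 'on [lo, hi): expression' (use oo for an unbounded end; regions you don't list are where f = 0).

decompose at 1; ℳ[f](s) sums the 2 pieces' integrals
over [0, 1), the kernel integral of 5*t**2 enters the sum
∫ over [1, 5/2) of 5*t**3/2·t^(s-1) joins the sum

on [0, 1): 5*t**2
on [1, 5/2): 5*t**3/2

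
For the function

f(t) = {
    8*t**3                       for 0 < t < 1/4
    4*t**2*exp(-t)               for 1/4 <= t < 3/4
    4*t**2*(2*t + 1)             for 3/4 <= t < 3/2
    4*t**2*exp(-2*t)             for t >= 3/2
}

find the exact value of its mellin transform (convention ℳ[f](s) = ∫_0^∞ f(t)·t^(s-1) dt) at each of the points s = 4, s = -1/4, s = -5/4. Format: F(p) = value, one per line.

F(4) = -260103*exp(-3/4)/256 + 138*exp(-3) + 384913/14336 + 157781*exp(-1/4)/256
F(-1/4) = sqrt(2)*(-308*sqrt(2)*uppergamma(7/4, 3/4) - 129*3**(3/4) + 7 + 77*2**(3/4)*uppergamma(7/4, 3) + 308*sqrt(2)*uppergamma(7/4, 1/4) + 384*6**(3/4))/154
F(-5/4) = sqrt(2)*(-46*3**(3/4) - 42*sqrt(2)*uppergamma(3/4, 3/4) + 21*2**(3/4)*uppergamma(3/4, 3) + 6 + 42*sqrt(2)*uppergamma(3/4, 1/4) + 64*6**(3/4))/21

the common scale on t comes off first: t**3 on [0, 1/2); t**2*exp(-t/2) on [1/2, 3/2); t**2*(t + 1) on [3/2, 3); …
remove the shared t-power first: t on [0, 1/2); exp(-t/2) on [1/2, 3/2); t + 1 on [3/2, 3); …
slice at 1/4, 3/4, 3/2, transform all 4 pieces, and sum them
[0, 1/4) adds the kernel integral of 8*t**3
segment 1/4 to 3/4 holds 4*t**2*exp(-t); add its integral
for t in [3/4, 3/2): the term is ∫ 4*t**2*(2*t + 1)·t^(s-1)
on [3/2, ∞): add ∫ 4*t**2*exp(-2*t)·t^(s-1) dt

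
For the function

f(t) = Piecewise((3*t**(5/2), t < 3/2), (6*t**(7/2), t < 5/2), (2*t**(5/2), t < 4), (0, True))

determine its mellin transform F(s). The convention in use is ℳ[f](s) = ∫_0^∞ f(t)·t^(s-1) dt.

along the cuts 3/2, 5/2, ℳ[f](s) splits into 3 integrals
between 0 and 3/2 the integrand is 3*t**(5/2)·t^(s-1)
segment 3/2 to 5/2 holds 6*t**(7/2); add its integral
segment [5/2, 4) carries 2*t**(5/2); integrate it

(1024*2**(3*s)*s + 3584*2**(3*s) - 108*3**s*sqrt(6)*s - 216*3**s*sqrt(6) + 650*sqrt(10)*5**s*s + 1525*sqrt(10)*5**s)/(4*2**s*(4*s**2 + 24*s + 35))
  Re(s) > -5/2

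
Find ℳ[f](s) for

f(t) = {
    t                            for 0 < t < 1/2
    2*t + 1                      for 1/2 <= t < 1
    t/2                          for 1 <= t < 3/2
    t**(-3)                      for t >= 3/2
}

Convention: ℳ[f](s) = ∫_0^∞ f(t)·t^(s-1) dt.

split f at 1/2, 1, 3/2: ℳ[f](s) collects 4 kernel integrals
the [0, 1/2) slice contributes ∫ t·t^(s-1) dt
segment 1/2 to 1 holds (2*t + 1); add its integral
on [1, 3/2) integrate f = t/2 against the kernel
segment 3/2 to ∞ holds t**(-3); add its integral

(270*2**s*s**2 - 702*2**s*s - 324*2**s + 49*3**s*s**2 - 275*3**s*s - 162*s**2 + 378*s + 324)/(108*2**s*s*(s**2 - 2*s - 3))
  -1 < Re(s) < 3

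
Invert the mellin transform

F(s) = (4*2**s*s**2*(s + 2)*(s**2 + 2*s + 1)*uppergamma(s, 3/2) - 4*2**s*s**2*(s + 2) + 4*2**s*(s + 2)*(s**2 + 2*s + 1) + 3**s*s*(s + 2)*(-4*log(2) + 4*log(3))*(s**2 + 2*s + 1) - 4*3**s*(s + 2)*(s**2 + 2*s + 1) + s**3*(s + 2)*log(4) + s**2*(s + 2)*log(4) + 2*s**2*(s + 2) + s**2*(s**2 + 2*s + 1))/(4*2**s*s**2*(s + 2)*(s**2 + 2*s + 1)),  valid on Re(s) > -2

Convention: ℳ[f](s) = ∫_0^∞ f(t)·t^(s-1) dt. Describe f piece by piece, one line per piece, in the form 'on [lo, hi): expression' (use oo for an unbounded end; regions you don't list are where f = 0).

split f at 1/2, 1, 3/2: ℳ[f](s) collects 4 kernel integrals
piece [0, 1/2): integrate t**2 against the kernel
∫ over [1/2, 1) of t*log(t)·t^(s-1) joins the sum
over [1, 3/2), the kernel integral of log(t) enters the sum
[3/2, ∞) adds the kernel integral of exp(-t)

on [0, 1/2): t**2
on [1/2, 1): t*log(t)
on [1, 3/2): log(t)
on [3/2, oo): exp(-t)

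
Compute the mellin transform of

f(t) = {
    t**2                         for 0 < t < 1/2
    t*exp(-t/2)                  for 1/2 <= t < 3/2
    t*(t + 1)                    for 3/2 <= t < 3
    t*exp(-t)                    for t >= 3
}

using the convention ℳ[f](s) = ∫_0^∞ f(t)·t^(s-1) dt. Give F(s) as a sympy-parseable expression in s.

(8*2**(2*s)*(s + 1)*(s + 2)*uppergamma(s + 1, 1/4) - 8*2**(2*s)*(s + 1)*(s + 2)*uppergamma(s + 1, 3/4) + 4*2**s*(s + 1)*(s + 2)*uppergamma(s + 1, 3) - 15*3**s*(s + 1) - 6*3**s + 48*6**s*(s + 1) + 12*6**s + s + 1)/(4*2**s*(s + 1)*(s + 2))
  Re(s) > -2

the power substitution comes off first: t on [0, 1/4); sqrt(t)*exp(-sqrt(t)/2) on [1/4, 9/4); sqrt(t)*(sqrt(t) + 1) on [9/4, 9); …
back out the shared t-power: sqrt(t) on [0, 1/4); exp(-sqrt(t)/2) on [1/4, 9/4); sqrt(t) + 1 on [9/4, 9); …
back out the power substitution: t on [0, 1/2); exp(-t/2) on [1/2, 3/2); t + 1 on [3/2, 3); …
treat the 4 regions marked off by 1/2, 3/2, 3 separately and sum
segment 0 to 1/2 holds t**2; add its integral
∫ t*exp(-t/2)·t^(s-1) over [1/2, 3/2)
∫ over [3/2, 3) of t*(t + 1)·t^(s-1) joins the sum
∫ t*exp(-t)·t^(s-1) over [3, ∞)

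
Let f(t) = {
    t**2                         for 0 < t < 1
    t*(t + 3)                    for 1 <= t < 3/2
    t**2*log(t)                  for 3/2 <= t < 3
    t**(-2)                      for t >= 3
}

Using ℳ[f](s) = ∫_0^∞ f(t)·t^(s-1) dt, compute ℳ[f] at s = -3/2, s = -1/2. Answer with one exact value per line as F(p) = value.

F(-3/2) = -2266*sqrt(3)/567 + sqrt(6) + log(2**(sqrt(6))*3**(-sqrt(6) + 2*sqrt(3))) + 6
F(-1/2) = -6 - 178*sqrt(3)/135 + log(2**(sqrt(6)/2)*3**(-sqrt(6)/2 + 2*sqrt(3))) + 23*sqrt(6)/6

remove the shared t-power first: t on [0, 1); t + 3 on [1, 3/2); t*log(t) on [3/2, 3); …
summing 4 kernel integrals split by 1, 3/2, 3 yields ℳ[f](s)
between 0 and 1 the integrand is t**2·t^(s-1)
the [1, 3/2) slice contributes ∫ t*(t + 3)·t^(s-1) dt
segment 3/2 to 3 holds t**2*log(t); add its integral
piece [3, ∞): integrate t**(-2) against the kernel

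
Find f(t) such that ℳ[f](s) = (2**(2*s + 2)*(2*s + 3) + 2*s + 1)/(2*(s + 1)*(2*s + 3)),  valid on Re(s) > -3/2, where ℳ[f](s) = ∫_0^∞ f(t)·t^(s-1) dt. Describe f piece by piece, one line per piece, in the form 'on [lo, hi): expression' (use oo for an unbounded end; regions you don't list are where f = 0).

on [0, 1): t**(3/2)
on [1, 4): t/2

remove the power substitution first: t**3 on [0, 1); t**2/2 on [1, 2)
strip the shared t-power: t on [0, 1); 1/2 on [1, 2)
cuts at 1: linearity sums the 2 kernel integrals
segment 0 to 1 holds t**(3/2); add its integral
piece [1, 4): integrate t/2 against the kernel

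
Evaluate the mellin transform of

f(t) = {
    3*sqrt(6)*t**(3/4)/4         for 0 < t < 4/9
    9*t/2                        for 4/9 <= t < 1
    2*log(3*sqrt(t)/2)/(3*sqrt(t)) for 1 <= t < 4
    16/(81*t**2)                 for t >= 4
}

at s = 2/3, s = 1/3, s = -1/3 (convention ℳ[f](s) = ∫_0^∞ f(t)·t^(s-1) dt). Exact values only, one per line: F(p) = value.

F(2/3) = -647*2**(1/3)/54 - 28*2**(1/3)*3**(2/3)/255 + log(16*3**(-4 + 4*2**(1/3))) + 147/10
F(1/3) = -809*2**(2/3)/135 + log(3**(4 - 2*2**(2/3))/16) - 5*2**(2/3)*3**(1/3)/26 + 123/8
F(-1/3) = -3*2**(1/3)*3**(2/3)/10 - 4*log(2)/5 - 2**(1/3)*log(3)/5 - 1109*2**(1/3)/9450 + 4*log(3)/5 + 723/100

peel off the power substitution: 3*sqrt(6)*t**(3/2)/4 on [0, 2/3); 9*t**2/2 on [2/3, 1); 2*log(3*t/2)/(3*t) on [1, 2); …
peel off the common scale on t: t**(3/2) on [0, 1); 2*t**2 on [1, 3/2); log(t)/t on [3/2, 3); …
cuts at 4/9, 1, 4: linearity sums the 4 kernel integrals
segment [0, 4/9) carries 3*sqrt(6)*t**(3/4)/4; integrate it
for t in [4/9, 1): the term is ∫ 9*t/2·t^(s-1)
over [1, 4), the kernel integral of 2*log(3*sqrt(t)/2)/(3*sqrt(t)) enters the sum
between 4 and ∞ the integrand is 16/(81*t**2)·t^(s-1)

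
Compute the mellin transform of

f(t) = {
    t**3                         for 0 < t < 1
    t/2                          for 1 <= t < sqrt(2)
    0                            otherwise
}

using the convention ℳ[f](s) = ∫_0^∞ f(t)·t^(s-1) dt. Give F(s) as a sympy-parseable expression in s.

peel off the power substitution: t**(3/2) on [0, 1); sqrt(t)/2 on [1, 2)
strip the shared t-power: t on [0, 1); 1/2 on [1, 2)
split f at 1: ℳ[f](s) collects 2 kernel integrals
on [0, 1) integrate f = t**3 against the kernel
over [1, sqrt(2)), the kernel integral of t/2 enters the sum

(2**(s/2 + 1/2)*(s + 3) + s - 1)/(2*(s + 1)*(s + 3))
  Re(s) > -3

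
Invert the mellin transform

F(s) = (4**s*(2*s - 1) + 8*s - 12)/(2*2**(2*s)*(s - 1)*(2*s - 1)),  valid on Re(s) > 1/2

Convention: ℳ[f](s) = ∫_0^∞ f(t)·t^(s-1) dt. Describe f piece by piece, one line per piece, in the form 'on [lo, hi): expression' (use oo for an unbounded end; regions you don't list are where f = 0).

strip the shared t-power: 2*sqrt(t) on [0, 1/4); 1/2 on [1/4, 1)
back out the power substitution: 2*t on [0, 1/2); 1/2 on [1/2, 1)
strip the common scale on t: t on [0, 1); 1/2 on [1, 2)
summing 2 kernel integrals split by 1/4 yields ℳ[f](s)
between 0 and 1/4 the integrand is 2/sqrt(t)·t^(s-1)
∫ over [1/4, 1) of 1/(2*t)·t^(s-1) joins the sum

on [0, 1/4): 2/sqrt(t)
on [1/4, 1): 1/(2*t)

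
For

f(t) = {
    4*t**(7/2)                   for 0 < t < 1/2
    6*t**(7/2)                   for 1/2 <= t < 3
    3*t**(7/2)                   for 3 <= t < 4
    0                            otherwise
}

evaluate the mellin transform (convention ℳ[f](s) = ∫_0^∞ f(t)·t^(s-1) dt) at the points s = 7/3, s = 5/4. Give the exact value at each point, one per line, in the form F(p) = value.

breakpoints 1/2, 3: one integral from each of the 3 segments
over [0, 1/2), the kernel integral of 4*t**(7/2) enters the sum
segment [1/2, 3) carries 6*t**(7/2); integrate it
the [3, 4) slice contributes ∫ 3*t**(7/2)·t^(s-1) dt

F(7/3) = -3*2**(1/6)/560 + 4374*3**(5/6)/35 + 36864*2**(2/3)/35
F(5/4) = -2**(1/4)/76 + 972*3**(3/4)/19 + 6144*sqrt(2)/19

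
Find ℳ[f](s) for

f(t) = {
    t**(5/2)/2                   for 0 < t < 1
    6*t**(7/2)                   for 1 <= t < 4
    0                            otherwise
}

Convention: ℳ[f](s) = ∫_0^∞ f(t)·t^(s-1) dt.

(2**(2*s + 9)*(6*s + 15) - 22*s - 53)/((2*s + 5)*(2*s + 7))
  Re(s) > -5/2

decompose at 1; ℳ[f](s) sums the 2 pieces' integrals
[0, 1) adds the kernel integral of t**(5/2)/2
segment [1, 4) carries 6*t**(7/2); integrate it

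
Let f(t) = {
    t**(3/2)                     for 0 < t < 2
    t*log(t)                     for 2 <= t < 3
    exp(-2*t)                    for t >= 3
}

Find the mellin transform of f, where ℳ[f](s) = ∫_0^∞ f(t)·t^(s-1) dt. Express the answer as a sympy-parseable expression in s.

split f at 2, 3: ℳ[f](s) collects 3 kernel integrals
piece [0, 2): integrate t**(3/2) against the kernel
on [2, 3): add ∫ t*log(t)·t^(s-1) dt
on [3, ∞) integrate f = exp(-2*t) against the kernel

(-12**s*s*(2*s + 3)*log(4) - 12**s*(2*s + 3)*log(4) + 12**s*(4*s + 6) + 12**s*sqrt(2)*(4*s**2 + 8*s + 4) + 3*18**s*s*(2*s + 3)*log(3) + 18**s*(-6*s - 9) + 3*18**s*(2*s + 3)*log(3) + 3**s*(2*s + 3)*(s**2 + 2*s + 1)*uppergamma(s, 6))/(6**s*(2*s + 3)*(s**2 + 2*s + 1))
  Re(s) > -3/2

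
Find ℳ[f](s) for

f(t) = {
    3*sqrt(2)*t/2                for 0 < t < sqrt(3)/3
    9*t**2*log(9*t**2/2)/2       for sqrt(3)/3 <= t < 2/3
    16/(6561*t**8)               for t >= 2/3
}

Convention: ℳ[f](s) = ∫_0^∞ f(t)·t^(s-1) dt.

(32*2**s*s*(s - 8)*(s + 1)*log(2) - 64*2**s*(s - 8)*(s + 1) + 64*2**s*(s - 8)*(s + 1)*log(2) - 2**s*(s + 1)*(s**2 + 4*s + 4) + 3**(s/2)*s*(s - 8)*(s + 1)*(-24*log(3) + 24*log(2)) + 3**(s/2)*(s - 8)*(s + 1)*(-48*log(3) + 48*log(2)) + 48*3**(s/2)*(s - 8)*(s + 1) + 8*3**(s/2)*sqrt(6)*(s - 8)*(s**2 + 4*s + 4))/(16*3**s*(s - 8)*(s + 1)*(s**2 + 4*s + 4))
  -1 < Re(s) < 8

back out the common scale on t: sqrt(2)*t/2 on [0, sqrt(3)); t**2*log(t**2/2)/2 on [sqrt(3), 2); 16/t**8 on [2, ∞)
peel off the power substitution: sqrt(2)*sqrt(t)/2 on [0, 3); t*log(t/2)/2 on [3, 4); 16/t**4 on [4, ∞)
undo the common scale on t: sqrt(t) on [0, 3/2); t*log(t) on [3/2, 2); t**(-4) on [2, ∞)
integrate the 3 segments split at sqrt(3)/3, 2/3, then add the results
[0, sqrt(3)/3) adds the kernel integral of 3*sqrt(2)*t/2
∫ 9*t**2*log(9*t**2/2)/2·t^(s-1) over [sqrt(3)/3, 2/3)
∫ over [2/3, ∞) of 16/(6561*t**8)·t^(s-1) joins the sum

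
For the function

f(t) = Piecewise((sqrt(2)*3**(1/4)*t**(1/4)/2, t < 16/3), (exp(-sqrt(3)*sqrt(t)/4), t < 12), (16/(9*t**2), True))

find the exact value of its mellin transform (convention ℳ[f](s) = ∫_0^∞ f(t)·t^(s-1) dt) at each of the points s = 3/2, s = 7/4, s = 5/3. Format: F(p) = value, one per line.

F(3/2) = 16*sqrt(3)*(-1218*E + (7 + 48*sqrt(2))*exp(5/2) + 840*exp(3/2))*exp(-5/2)/189
F(7/4) = 32*3**(1/4)*(-117*sqrt(6)*E - 45*sqrt(pi)*exp(5/2)*erfc(sqrt(6)/2) + sqrt(6)*exp(5/2) + 6*sqrt(2)*exp(5/2) + 45*sqrt(pi)*exp(5/2)*erfc(1) + 174*exp(3/2))*exp(-5/2)/27
F(5/3) = -128*12**(1/3)*uppergamma(10/3, 3/2)/9 + 8*18**(1/3)/9 + 512*2**(1/6)*3**(1/3)/69 + 128*12**(1/3)*uppergamma(10/3, 1)/9

undo the common scale on t: 2**(3/4)*3**(1/4)*t**(1/4)/2 on [0, 8/3); exp(-sqrt(6)*sqrt(t)/4) on [8/3, 6); 4/(9*t**2) on [6, ∞)
back out the common scale on t: t**(1/4) on [0, 4); exp(-sqrt(t)/2) on [4, 9); t**(-2) on [9, ∞)
back out the power substitution: sqrt(t) on [0, 2); exp(-t/2) on [2, 3); t**(-4) on [3, ∞)
slice at 16/3, 12, transform all 3 pieces, and sum them
on [0, 16/3): add ∫ sqrt(2)*3**(1/4)*t**(1/4)/2·t^(s-1) dt
∫ exp(-sqrt(3)*sqrt(t)/4)·t^(s-1) over [16/3, 12)
on [12, ∞) integrate f = 16/(9*t**2) against the kernel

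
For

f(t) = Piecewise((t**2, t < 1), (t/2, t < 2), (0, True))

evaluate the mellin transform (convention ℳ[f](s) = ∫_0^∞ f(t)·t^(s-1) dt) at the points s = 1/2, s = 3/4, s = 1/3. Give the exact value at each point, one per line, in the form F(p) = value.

remove the shared t-power first: t on [0, 1); 1/2 on [1, 2)
along the cuts 1, ℳ[f](s) splits into 2 integrals
on [0, 1): add ∫ t**2·t^(s-1) dt
on [1, 2): add ∫ t/2·t^(s-1) dt

F(1/2) = 1/15 + 2*sqrt(2)/3
F(3/4) = 6/77 + 4*2**(3/4)/7
F(1/3) = 3/56 + 3*2**(1/3)/4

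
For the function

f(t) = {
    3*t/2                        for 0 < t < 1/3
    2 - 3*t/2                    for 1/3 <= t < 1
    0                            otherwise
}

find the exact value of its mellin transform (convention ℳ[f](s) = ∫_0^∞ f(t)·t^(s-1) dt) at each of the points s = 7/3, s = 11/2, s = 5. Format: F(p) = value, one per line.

reversing the common scale on t: t on [0, 1/2); 2 - t on [1/2, 3/2)
slice at 1/3, transform all 2 pieces, and sum them
∫ over [0, 1/3) of 3*t/2·t^(s-1) joins the sum
on [1/3, 1): add ∫ (2 - 3*t/2)·t^(s-1) dt

F(7/3) = 57/140 - 13*3**(2/3)/630
F(11/2) = 19/143 - 10*sqrt(3)/34749
F(5) = 2173/14580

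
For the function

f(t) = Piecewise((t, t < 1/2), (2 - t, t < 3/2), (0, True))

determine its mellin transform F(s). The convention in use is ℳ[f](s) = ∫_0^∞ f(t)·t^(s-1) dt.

(3**s*s + 4*3**s - 2*s - 4)/(2*2**s*s*(s + 1))
  Re(s) > -1

linearity at 1/2 turns ℳ[f](s) into 2 summed integrals
on [0, 1/2): add ∫ t·t^(s-1) dt
segment [1/2, 3/2) carries (2 - t); integrate it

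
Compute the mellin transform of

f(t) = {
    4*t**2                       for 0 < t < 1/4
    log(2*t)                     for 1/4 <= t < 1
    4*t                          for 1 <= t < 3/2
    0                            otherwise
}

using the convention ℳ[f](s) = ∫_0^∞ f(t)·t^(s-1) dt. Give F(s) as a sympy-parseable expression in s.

(-16*2**(2*s)*s**2*(s + 2) + 4*2**(2*s)*s*(s + 1)*(s + 2)*log(2) - 4*2**(2*s)*(s + 1)*(s + 2) + 24*6**s*s**2*(s + 2) + s**2*(s + 1) + 4*s*(s + 1)*(s + 2)*log(2) + 4*(s + 1)*(s + 2))/(4*2**(2*s)*s**2*(s + 1)*(s + 2))
  Re(s) > -2

peel off the common scale on t: t**2 on [0, 1/2); log(t) on [1/2, 2); 2*t on [2, 3)
integrate the 3 segments split at 1/4, 1, then add the results
over [0, 1/4), the kernel integral of 4*t**2 enters the sum
segment 1/4 to 1 holds log(2*t); add its integral
segment [1, 3/2) carries 4*t; integrate it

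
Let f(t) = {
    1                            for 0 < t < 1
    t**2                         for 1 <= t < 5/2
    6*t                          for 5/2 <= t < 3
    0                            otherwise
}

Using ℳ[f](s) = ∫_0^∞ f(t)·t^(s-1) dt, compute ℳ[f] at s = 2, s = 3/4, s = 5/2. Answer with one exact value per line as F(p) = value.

F(2) = 2097/64
F(3/4) = -485*2**(1/4)*5**(3/4)/154 + 32/33 + 72*3**(3/4)/7
F(5/2) = -9125*sqrt(10)/1008 + 8/45 + 324*sqrt(3)/7

decompose at 1, 5/2; ℳ[f](s) sums the 3 pieces' integrals
over [0, 1), the kernel integral of 1 enters the sum
on [1, 5/2): add ∫ t**2·t^(s-1) dt
the [5/2, 3) slice contributes ∫ 6*t·t^(s-1) dt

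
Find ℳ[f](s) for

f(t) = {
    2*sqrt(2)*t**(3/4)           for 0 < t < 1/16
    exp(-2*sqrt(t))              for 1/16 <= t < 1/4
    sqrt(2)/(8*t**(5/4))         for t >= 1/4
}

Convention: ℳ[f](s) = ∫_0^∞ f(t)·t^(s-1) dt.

(2*2**(2*s)*(4*s - 5)*(4*s + 3)*uppergamma(2*s, 1/2) - 2*2**(2*s)*(4*s - 5)*(4*s + 3)*uppergamma(2*s, 1) - 4*2**(2*s)*(4*s + 3) + sqrt(2)*(4*s - 5))/(16**s*(4*s - 5)*(4*s + 3))
  -3/4 < Re(s) < 5/4

remove the power substitution first: 2*sqrt(2)*t**(3/2) on [0, 1/4); exp(-2*t) on [1/4, 1/2); sqrt(2)/(8*t**(5/2)) on [1/2, ∞)
strip the common scale on t: t**(3/2) on [0, 1/2); exp(-t) on [1/2, 1); t**(-5/2) on [1, ∞)
cuts at 1/16, 1/4: linearity sums the 3 kernel integrals
piece [0, 1/16): integrate 2*sqrt(2)*t**(3/4) against the kernel
over [1/16, 1/4), the kernel integral of exp(-2*sqrt(t)) enters the sum
∫ sqrt(2)/(8*t**(5/4))·t^(s-1) over [1/4, ∞)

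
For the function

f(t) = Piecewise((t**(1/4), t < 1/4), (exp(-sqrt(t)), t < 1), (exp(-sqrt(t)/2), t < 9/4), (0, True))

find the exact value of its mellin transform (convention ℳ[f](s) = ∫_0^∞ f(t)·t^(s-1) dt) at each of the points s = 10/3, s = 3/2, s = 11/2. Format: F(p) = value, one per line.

F(10/3) = -128*2**(2/3)*uppergamma(20/3, 3/4) - 2*uppergamma(20/3, 1) + 3*2**(5/6)/2752 + 2*uppergamma(20/3, 1/2) + 128*2**(2/3)*uppergamma(20/3, 1/2)
F(3/2) = -65*exp(-3/4) - 10*exp(-1) + sqrt(2)/28 + 117*exp(-1/2)/2
F(11/2) = -8055338729409*exp(-3/4)/256 - 19728202*exp(-1) + sqrt(2)/23552 + 12553134696189*exp(-1/2)/512

back out the power substitution: sqrt(t) on [0, 1/2); exp(-t) on [1/2, 1); exp(-t/2) on [1, 3/2)
linearity at 1/4, 1 turns ℳ[f](s) into 3 summed integrals
∫ over [0, 1/4) of t**(1/4)·t^(s-1) joins the sum
[1/4, 1) adds the kernel integral of exp(-sqrt(t))
segment 1 to 9/4 holds exp(-sqrt(t)/2); add its integral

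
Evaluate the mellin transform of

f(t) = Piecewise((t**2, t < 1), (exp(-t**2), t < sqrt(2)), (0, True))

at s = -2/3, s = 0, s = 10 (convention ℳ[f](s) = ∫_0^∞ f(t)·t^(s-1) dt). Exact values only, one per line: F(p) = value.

remove the power substitution first: t on [0, 1); exp(-t) on [1, 2)
along the cuts 1, ℳ[f](s) splits into 2 integrals
segment 0 to 1 holds t**2; add its integral
on [1, sqrt(2)) integrate f = exp(-t**2) against the kernel

F(-2/3) = -uppergamma(-1/3, 2)/2 + uppergamma(-1/3, 1)/2 + 3/4
F(0) = Ei(-2)/2 - Ei(-1)/2 + 1/2
F(10) = (-1008 + exp(2) + 390*E)*exp(-2)/12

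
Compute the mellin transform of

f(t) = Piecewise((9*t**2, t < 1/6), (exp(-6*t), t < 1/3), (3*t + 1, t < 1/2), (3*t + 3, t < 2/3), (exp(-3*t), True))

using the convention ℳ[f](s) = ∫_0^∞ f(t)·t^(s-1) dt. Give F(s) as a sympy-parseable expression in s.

(20*2**(2*s)*s*(s + 2) + 12*2**(2*s)*(s + 2) + 4*2**s*s*(s + 1)*(s + 2)*uppergamma(s, 2) - 8*2**s*s*(s + 2) - 4*2**s*(s + 2) - 8*3**s*s*(s + 2) - 8*3**s*(s + 2) + 4*s*(s + 1)*(s + 2)*uppergamma(s, 1) - 4*s*(s + 1)*(s + 2)*uppergamma(s, 2) + s*(s + 1))/(4*6**s*s*(s + 1)*(s + 2))
  Re(s) > -2

invert the common scale on t to get t**2 on [0, 1/2); exp(-2*t) on [1/2, 1); t + 1 on [1, 3/2); …
split f at 1/6, 1/3, 1/2, 2/3: ℳ[f](s) collects 5 kernel integrals
on [0, 1/6): add ∫ 9*t**2·t^(s-1) dt
the [1/6, 1/3) slice contributes ∫ exp(-6*t)·t^(s-1) dt
between 1/3 and 1/2 the integrand is (3*t + 1)·t^(s-1)
[1/2, 2/3) adds the kernel integral of (3*t + 3)
over [2/3, ∞), the kernel integral of exp(-3*t) enters the sum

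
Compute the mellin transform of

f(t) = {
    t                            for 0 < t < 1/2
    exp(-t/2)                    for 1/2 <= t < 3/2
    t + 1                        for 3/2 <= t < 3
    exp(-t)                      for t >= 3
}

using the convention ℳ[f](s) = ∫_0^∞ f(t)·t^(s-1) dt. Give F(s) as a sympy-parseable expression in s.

linearity at 1/2, 3/2, 3 turns ℳ[f](s) into 4 summed integrals
for t in [0, 1/2): the term is ∫ t·t^(s-1)
∫ over [1/2, 3/2) of exp(-t/2)·t^(s-1) joins the sum
between 3/2 and 3 the integrand is (t + 1)·t^(s-1)
over [3, ∞), the kernel integral of exp(-t) enters the sum

(2*2**s*s*(s + 1)*uppergamma(s, 3) - 5*3**s*s - 2*3**s + 2*4**s*s*(s + 1)*uppergamma(s, 1/4) - 2*4**s*s*(s + 1)*uppergamma(s, 3/4) + 8*6**s*s + 2*6**s + s)/(2*2**s*s*(s + 1))
  Re(s) > -1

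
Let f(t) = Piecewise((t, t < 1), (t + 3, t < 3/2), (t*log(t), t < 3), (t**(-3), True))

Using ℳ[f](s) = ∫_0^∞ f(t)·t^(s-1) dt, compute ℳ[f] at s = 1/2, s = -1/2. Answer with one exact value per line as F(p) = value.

F(1/2) = -6 - 178*sqrt(3)/135 + log(2**(sqrt(6)/2)*3**(-sqrt(6)/2 + 2*sqrt(3))) + 23*sqrt(6)/6
F(-1/2) = -2266*sqrt(3)/567 + sqrt(6) + log(2**(sqrt(6))*3**(-sqrt(6) + 2*sqrt(3))) + 6

summing 4 kernel integrals split by 1, 3/2, 3 yields ℳ[f](s)
the [0, 1) slice contributes ∫ t·t^(s-1) dt
piece [1, 3/2): integrate (t + 3) against the kernel
on [3/2, 3) integrate f = t*log(t) against the kernel
over [3, ∞), the kernel integral of t**(-3) enters the sum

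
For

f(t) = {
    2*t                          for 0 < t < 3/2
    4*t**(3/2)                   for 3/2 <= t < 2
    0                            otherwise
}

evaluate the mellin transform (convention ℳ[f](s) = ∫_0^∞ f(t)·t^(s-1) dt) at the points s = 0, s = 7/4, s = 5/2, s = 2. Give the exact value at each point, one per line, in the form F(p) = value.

along the cuts 3/2, ℳ[f](s) splits into 2 integrals
piece [0, 3/2): integrate 2*t against the kernel
on [3/2, 2): add ∫ 4*t**(3/2)·t^(s-1) dt

F(0) = -2*sqrt(6) + 3 + 16*sqrt(2)/3
F(7/4) = 2**(1/4)*(-297*sqrt(2)*3**(1/4) + 117*3**(3/4) + 1408)/143
F(5/2) = 27*sqrt(6)/28 + 175/16
F(2) = -27*sqrt(6)/14 + 9/4 + 64*sqrt(2)/7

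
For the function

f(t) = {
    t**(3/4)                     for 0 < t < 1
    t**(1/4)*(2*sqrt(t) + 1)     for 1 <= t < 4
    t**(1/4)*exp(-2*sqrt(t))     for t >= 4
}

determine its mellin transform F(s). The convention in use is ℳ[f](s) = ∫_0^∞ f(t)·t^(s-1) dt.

the power substitution comes off first: t**(3/2) on [0, 1); sqrt(t)*(2*t + 1) on [1, 2); sqrt(t)*exp(-2*t) on [2, ∞)
strip the shared t-power: t on [0, 1); 2*t + 1 on [1, 2); exp(-2*t) on [2, ∞)
cuts at 1, 4: linearity sums the 3 kernel integrals
∫ over [0, 1) of t**(3/4)·t^(s-1) joins the sum
segment 1 to 4 holds t**(1/4)*(2*sqrt(t) + 1); add its integral
segment [4, ∞) carries t**(1/4)*exp(-2*sqrt(t)); integrate it

(2**(2*s + 1/2)*(4*s + 1)*(4*s + 3)*uppergamma(2*s + 1/2, 4) + 2**(4*s + 3)*(-4*s - 1) - 2**(4*s + 3) + 2**(6*s + 5/2)*(20*s + 5) + 2**(6*s + 7/2))/(16**s*(4*s + 1)*(4*s + 3))
  Re(s) > -3/4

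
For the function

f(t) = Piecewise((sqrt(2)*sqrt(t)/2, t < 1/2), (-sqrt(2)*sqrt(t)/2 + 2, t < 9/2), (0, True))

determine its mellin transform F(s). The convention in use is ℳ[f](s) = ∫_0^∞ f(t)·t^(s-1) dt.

back out the common scale on t: sqrt(t) on [0, 1/4); 2 - sqrt(t) on [1/4, 9/4)
the power substitution comes off first: t on [0, 1/2); 2 - t on [1/2, 3/2)
treat the 2 regions marked off by 1/2 separately and sum
between 0 and 1/2 the integrand is sqrt(2)*sqrt(t)/2·t^(s-1)
[1/2, 9/2) adds the kernel integral of (-sqrt(2)*sqrt(t)/2 + 2)

(9**s*s + 2*9**s - 2*s - 2)/(2**s*s*(2*s + 1))
  Re(s) > -1/2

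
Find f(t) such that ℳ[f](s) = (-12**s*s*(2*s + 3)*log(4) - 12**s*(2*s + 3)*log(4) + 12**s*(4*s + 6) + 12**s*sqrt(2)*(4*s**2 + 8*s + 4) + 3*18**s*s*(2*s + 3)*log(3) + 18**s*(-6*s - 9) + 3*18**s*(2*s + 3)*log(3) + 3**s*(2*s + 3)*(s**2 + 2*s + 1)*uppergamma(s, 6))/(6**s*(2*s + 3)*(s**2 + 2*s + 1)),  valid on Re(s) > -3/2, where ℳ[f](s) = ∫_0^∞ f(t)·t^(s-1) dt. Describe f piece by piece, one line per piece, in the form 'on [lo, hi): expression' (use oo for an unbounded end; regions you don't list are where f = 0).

cuts at 2, 3: linearity sums the 3 kernel integrals
on [0, 2) integrate f = t**(3/2) against the kernel
over [2, 3), the kernel integral of t*log(t) enters the sum
over [3, ∞), the kernel integral of exp(-2*t) enters the sum

on [0, 2): t**(3/2)
on [2, 3): t*log(t)
on [3, oo): exp(-2*t)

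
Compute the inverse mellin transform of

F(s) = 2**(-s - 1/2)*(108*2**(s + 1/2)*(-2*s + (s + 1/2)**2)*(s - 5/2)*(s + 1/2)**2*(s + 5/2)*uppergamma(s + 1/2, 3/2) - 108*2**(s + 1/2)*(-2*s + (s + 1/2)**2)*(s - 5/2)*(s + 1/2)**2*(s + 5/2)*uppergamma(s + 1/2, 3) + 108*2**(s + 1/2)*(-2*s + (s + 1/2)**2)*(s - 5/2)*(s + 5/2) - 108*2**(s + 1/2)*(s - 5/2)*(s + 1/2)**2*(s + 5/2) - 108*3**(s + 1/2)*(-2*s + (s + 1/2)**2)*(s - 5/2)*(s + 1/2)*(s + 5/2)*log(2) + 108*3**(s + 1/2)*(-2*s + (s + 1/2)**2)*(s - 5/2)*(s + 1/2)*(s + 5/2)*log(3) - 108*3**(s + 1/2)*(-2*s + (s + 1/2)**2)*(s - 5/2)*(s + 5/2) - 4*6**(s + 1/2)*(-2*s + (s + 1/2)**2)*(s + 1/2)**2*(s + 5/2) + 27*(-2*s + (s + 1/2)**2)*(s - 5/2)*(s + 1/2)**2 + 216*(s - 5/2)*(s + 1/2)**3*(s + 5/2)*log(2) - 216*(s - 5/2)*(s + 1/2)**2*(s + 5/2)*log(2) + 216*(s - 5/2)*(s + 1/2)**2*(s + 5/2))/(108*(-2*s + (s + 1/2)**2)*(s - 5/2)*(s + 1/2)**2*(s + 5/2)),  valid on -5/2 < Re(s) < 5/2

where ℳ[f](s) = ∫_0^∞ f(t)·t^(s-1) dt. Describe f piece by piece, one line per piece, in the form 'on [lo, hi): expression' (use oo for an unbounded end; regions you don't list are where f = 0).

on [0, 1/2): t**(5/2)
on [1/2, 1): log(t)/sqrt(t)
on [1, 3/2): sqrt(t)*log(t)
on [3/2, 3): sqrt(t)*exp(-t)
on [3, oo): t**(-5/2)

back out the shared t-power: t**2 on [0, 1/2); log(t)/t on [1/2, 1); log(t) on [1, 3/2); …
the 5 pieces separated at 1/2, 1, 3/2, 3 each add one integral
∫ t**(5/2)·t^(s-1) over [0, 1/2)
between 1/2 and 1 the integrand is log(t)/sqrt(t)·t^(s-1)
[1, 3/2) adds the kernel integral of sqrt(t)*log(t)
piece [3/2, 3): integrate sqrt(t)*exp(-t) against the kernel
[3, ∞) adds the kernel integral of t**(-5/2)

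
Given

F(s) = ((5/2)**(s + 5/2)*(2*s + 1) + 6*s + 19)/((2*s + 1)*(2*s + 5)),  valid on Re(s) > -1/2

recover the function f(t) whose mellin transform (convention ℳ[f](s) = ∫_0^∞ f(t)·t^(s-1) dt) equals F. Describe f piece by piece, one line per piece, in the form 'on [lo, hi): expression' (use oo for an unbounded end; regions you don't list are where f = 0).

on [0, 1): 2*sqrt(t)
on [1, 5/2): t**(5/2)/2

integrate the 2 segments split at 1, then add the results
[0, 1) adds the kernel integral of 2*sqrt(t)
for t in [1, 5/2): the term is ∫ t**(5/2)/2·t^(s-1)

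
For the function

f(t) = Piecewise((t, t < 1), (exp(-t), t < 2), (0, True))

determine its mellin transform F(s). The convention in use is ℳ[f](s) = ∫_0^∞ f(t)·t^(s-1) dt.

((s + 1)*uppergamma(s, 1) - (s + 1)*uppergamma(s, 2) + 1)/(s + 1)
  Re(s) > -1

summing 2 kernel integrals split by 1 yields ℳ[f](s)
segment 0 to 1 holds t; add its integral
segment 1 to 2 holds exp(-t); add its integral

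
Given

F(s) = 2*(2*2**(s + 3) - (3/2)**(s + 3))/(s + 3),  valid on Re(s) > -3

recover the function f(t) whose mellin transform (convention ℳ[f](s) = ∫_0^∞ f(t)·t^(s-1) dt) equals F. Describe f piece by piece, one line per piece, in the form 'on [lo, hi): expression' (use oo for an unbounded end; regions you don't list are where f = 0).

on [0, 3/2): 2*t**3
on [3/2, 2): 4*t**3

linearity at 3/2 turns ℳ[f](s) into 2 summed integrals
between 0 and 3/2 the integrand is 2*t**3·t^(s-1)
segment 3/2 to 2 holds 4*t**3; add its integral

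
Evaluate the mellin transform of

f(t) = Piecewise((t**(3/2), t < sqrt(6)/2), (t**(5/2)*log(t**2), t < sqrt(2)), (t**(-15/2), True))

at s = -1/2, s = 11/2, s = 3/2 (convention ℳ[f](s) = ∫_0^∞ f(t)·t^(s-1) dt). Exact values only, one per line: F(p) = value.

F(-1/2) = -3*log(3)/4 - 31/128 + 7*log(2)/4 + sqrt(6)/2
F(11/2) = -81*log(3)/128 - 47/512 + 27*sqrt(6)/112 + 337*log(2)/128
F(3/2) = -9*log(3)/16 - 19/96 + sqrt(6)/4 + 25*log(2)/16

remove the shared t-power first: t on [0, sqrt(6)/2); t**2*log(t**2) on [sqrt(6)/2, sqrt(2)); t**(-8) on [sqrt(2), ∞)
remove the power substitution first: sqrt(t) on [0, 3/2); t*log(t) on [3/2, 2); t**(-4) on [2, ∞)
treat the 3 regions marked off by sqrt(6)/2, sqrt(2) separately and sum
for t in [0, sqrt(6)/2): the term is ∫ t**(3/2)·t^(s-1)
on [sqrt(6)/2, sqrt(2)) integrate f = t**(5/2)*log(t**2) against the kernel
for t in [sqrt(2), ∞): the term is ∫ t**(-15/2)·t^(s-1)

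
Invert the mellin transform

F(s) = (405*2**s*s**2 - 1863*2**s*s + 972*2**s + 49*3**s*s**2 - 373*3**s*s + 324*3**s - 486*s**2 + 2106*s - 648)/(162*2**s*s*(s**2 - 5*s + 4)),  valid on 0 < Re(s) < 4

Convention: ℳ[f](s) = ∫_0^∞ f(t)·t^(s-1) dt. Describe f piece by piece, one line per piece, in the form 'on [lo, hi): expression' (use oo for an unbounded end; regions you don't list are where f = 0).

remove the shared t-power first: t on [0, 1/2); 2*t + 1 on [1/2, 1); t/2 on [1, 3/2); …
split f at 1/2, 1, 3/2: ℳ[f](s) collects 4 kernel integrals
over [0, 1/2), the kernel integral of 1 enters the sum
between 1/2 and 1 the integrand is (2*t + 1)/t·t^(s-1)
[1, 3/2) adds the kernel integral of 1/2
between 3/2 and ∞ the integrand is t**(-4)·t^(s-1)

on [0, 1/2): 1
on [1/2, 1): (2*t + 1)/t
on [1, 3/2): 1/2
on [3/2, oo): t**(-4)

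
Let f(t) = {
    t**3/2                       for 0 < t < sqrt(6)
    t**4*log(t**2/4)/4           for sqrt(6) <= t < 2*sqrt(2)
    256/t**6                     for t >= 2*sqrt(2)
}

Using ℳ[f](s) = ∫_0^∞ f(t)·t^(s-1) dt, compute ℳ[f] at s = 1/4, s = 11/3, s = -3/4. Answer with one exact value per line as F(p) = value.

remove the shared t-power first: t/2 on [0, sqrt(6)); t**2*log(t**2/4)/4 on [sqrt(6), 2*sqrt(2)); 256/t**8 on [2*sqrt(2), ∞)
remove the common scale on t first: t on [0, sqrt(6)/2); t**2*log(t**2) on [sqrt(6)/2, sqrt(2)); t**(-8) on [sqrt(2), ∞)
remove the power substitution first: sqrt(t) on [0, 3/2); t*log(t) on [3/2, 2); t**(-4) on [2, ∞)
breakpoints sqrt(6), 2*sqrt(2): one integral from each of the 3 segments
the [0, sqrt(6)) slice contributes ∫ t**3/2·t^(s-1) dt
segment sqrt(6) to 2*sqrt(2) holds t**4*log(t**2/4)/4; add its integral
∫ over [2*sqrt(2), ∞) of 256/t**6·t^(s-1) joins the sum

F(1/4) = -36*6**(1/8)*log(3)/17 - 11198*2**(3/8)/6647 + 288*6**(1/8)/289 + 36*6**(1/8)*log(2)/17 + 12*6**(5/8)/13 + 64*2**(3/8)*log(2)/17
F(11/3) = -162*6**(5/6)*log(3)/23 - 39120*sqrt(2)/3703 + 972*6**(5/6)/529 + 162*6**(5/6)*log(2)/23 + 81*6**(1/3)/5 + 1536*sqrt(2)*log(2)/23
F(-3/4) = -6*6**(5/8)*log(3)/13 - 6743*2**(7/8)/9126 + 48*6**(5/8)/169 + 6*6**(5/8)*log(2)/13 + 16*2**(7/8)*log(2)/13 + 4*6**(1/8)/3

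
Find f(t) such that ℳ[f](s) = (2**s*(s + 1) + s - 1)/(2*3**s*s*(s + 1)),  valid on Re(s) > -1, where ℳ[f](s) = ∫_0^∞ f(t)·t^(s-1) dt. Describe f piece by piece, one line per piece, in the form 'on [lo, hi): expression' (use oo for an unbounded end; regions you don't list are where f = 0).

back out the common scale on t: t on [0, 1); 1/2 on [1, 2)
the 2 pieces separated at 1/3 each add one integral
for t in [0, 1/3): the term is ∫ 3*t·t^(s-1)
piece [1/3, 2/3): integrate 1/2 against the kernel

on [0, 1/3): 3*t
on [1/3, 2/3): 1/2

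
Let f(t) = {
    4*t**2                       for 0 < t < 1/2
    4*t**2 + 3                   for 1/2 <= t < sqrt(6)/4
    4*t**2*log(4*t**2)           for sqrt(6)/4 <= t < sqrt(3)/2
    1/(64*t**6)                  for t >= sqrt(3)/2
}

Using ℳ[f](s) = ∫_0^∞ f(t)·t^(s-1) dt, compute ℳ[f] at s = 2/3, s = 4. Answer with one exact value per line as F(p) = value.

strip the common scale on t: t**2 on [0, 1); t**2 + 3 on [1, sqrt(6)/2); t**2*log(t**2) on [sqrt(6)/2, sqrt(3)); …
strip the power substitution: t on [0, 1); t + 3 on [1, 3/2); t*log(t) on [3/2, 3); …
f breaks at 1/2, sqrt(6)/4, sqrt(3)/2 into 4 integrals to sum
piece [0, 1/2): integrate 4*t**2 against the kernel
between 1/2 and sqrt(6)/4 the integrand is (4*t**2 + 3)·t^(s-1)
∫ 4*t**2*log(4*t**2)·t^(s-1) over [sqrt(6)/4, sqrt(3)/2)
on [sqrt(3)/2, ∞) integrate f = 1/(64*t**6) against the kernel

F(2/3) = -9*2**(1/3)/4 - 241*6**(1/3)/576 - 9*3**(1/3)*log(3)/32 + 9*3**(1/3)*log(2)/32 + 9*6**(1/3)*log(3)/16 + 351*3**(1/3)/128
F(4) = 17/768 + log(4374**(9/256))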